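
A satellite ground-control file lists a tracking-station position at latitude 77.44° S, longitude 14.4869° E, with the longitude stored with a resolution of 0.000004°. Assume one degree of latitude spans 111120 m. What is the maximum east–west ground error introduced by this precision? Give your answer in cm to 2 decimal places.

With a 0.000004° grid the true value lies within half a step, ±0.000004°/2 = ±2e-06°, of the stored one.
Parallels shrink by cos φ, so at 77.44° a degree of longitude is 111120 × 0.2175 ≈ 24164.4 m.
East–west error: 2e-06° × 24164.4 m/° ≈ 0.0483287 m.
That is 0.0483287 m = 4.8329 cm.

4.83 cm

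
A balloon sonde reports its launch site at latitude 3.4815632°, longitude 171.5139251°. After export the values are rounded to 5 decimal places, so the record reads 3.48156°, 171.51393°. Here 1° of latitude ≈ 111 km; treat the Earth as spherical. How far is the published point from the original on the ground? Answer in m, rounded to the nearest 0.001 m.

Δlat = 3.4815632 − 3.48156 = +0.0000032°; Δlon = 171.5139251 − 171.51393 = -0.0000049°.
North–south shift: 0.0000032 × 111000 = 0.3552 m.
E–W at 3.48156°: -0.0000049° × 111000 × cos 3.48156° = -0.0000049 × 111000 × 0.9982 ≈ -0.542896 m.
Hypotenuse of the two orthogonal shifts: √(0.3552² + 0.542896²) = 0.648771 m.

0.649 m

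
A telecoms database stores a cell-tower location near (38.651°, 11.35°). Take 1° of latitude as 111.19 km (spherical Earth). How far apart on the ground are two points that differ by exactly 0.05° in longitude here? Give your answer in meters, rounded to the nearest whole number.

4342 meters

One degree of longitude here spans 111190 × cos 38.651° = 111190 × 0.7810 ≈ 86835.5 m; 0.05° of that is 4341.77 m.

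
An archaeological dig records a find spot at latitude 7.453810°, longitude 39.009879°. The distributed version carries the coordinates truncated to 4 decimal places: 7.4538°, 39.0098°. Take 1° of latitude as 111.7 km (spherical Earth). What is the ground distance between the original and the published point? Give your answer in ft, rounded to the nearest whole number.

Δlat = 7.453810 − 7.4538 = +0.000010°; Δlon = 39.009879 − 39.0098 = +0.000079°.
North–south shift: 0.000010 × 111700 = 1.117 m.
E–W at 7.4538°: 0.000079° × 111700 × cos 7.4538° = 0.000079 × 111700 × 0.9915 ≈ 8.74973 m.
Distance: √(1.117² + 8.74973²) ≈ 8.82074 m.
Converting: 8.82074 m × 3.2808 ft/m ≈ 28.939 ft.

29 ft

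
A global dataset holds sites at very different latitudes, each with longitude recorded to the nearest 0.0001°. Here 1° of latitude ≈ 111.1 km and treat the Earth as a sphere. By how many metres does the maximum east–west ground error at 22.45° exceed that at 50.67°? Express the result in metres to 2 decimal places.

Rounding to 4 decimal places leaves the longitude within ±5e-05° of the true value.
At 22.45°: 5e-05° × 111100 × cos 22.45° = 5e-05 × 111100 × 0.9242 ≈ 5.134 m.
At 50.67°: 5e-05° × 111100 × cos 50.67° = 5e-05 × 111100 × 0.6338 ≈ 3.5207 m.
So the lower-latitude error exceeds the higher by 5.134 − 3.5207 = 1.6133 m.

1.61 metres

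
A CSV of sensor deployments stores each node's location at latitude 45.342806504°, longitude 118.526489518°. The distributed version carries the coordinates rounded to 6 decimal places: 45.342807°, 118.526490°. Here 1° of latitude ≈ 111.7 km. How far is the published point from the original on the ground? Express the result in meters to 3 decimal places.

0.067 meters

The latitude changed by -0.000000496° and the longitude by -0.000000482°.
North–south shift: -0.000000496 × 111700 = -0.0554032 m.
East–west at this latitude: -0.000000482° × 111700 × cos 45.3428° ≈ -0.000000482 × 78509.8 = -0.0378417 m.
Distance: √(0.0554032² + 0.0378417²) ≈ 0.0670933 m.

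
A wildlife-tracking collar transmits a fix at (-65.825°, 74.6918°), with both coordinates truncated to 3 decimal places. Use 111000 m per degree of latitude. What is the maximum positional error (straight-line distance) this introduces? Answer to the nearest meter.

Truncating at 3 decimal places can drop up to a full unit in the last place, so each coordinate may be off by as much as 0.001°.
Latitude error → 0.001 × 111000 = 111 m along the meridian.
E–W at 65.825°: 0.001° × 111000 × cos 65.825° = 0.001 × 111000 × 0.4095 ≈ 45.4573 m.
Combining orthogonally: (111² + 45.4573²)^½ ≈ 119.947 m.

120 meters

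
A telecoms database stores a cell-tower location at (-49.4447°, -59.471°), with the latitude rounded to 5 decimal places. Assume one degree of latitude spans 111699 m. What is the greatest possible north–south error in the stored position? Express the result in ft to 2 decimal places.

Rounding to 5 decimal places leaves the latitude within ±5e-06° of the true value.
Along the meridian that is 5e-06° × 111699 m/° = 0.558495 m.
Converting: 0.558495 m × 3.2808 ft/m ≈ 1.8323 ft.

1.83 ft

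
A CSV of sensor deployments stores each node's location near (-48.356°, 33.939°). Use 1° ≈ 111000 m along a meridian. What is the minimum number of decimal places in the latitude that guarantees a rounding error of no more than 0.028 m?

7

One degree of latitude covers 111000 m.
With N decimal places the half-ulp bound is 0.5·10⁻ᴺ°, or 0.5·10⁻ᴺ × 111000 m on the ground.
Setting 55500 × 10⁻ᴺ ≤ 0.028 gives 10ᴺ ≥ 1.982e+06, i.e. N ≥ 6.30.
N = 6 would give 0.0555 m (too coarse); N = 7 gives 0.00555 m ≤ 0.028 m.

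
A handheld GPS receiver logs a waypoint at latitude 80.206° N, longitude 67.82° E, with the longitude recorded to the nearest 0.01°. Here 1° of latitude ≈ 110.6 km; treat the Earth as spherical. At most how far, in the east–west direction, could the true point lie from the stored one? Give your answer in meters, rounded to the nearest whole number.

Rounding to 2 decimal places leaves the longitude within ±0.005° of the true value.
One degree of longitude at 80.206° is 110600 × cos 80.206° ≈ 110600 × 0.1701 = 18813.8 m.
East–west error: 0.005° × 18813.8 m/° ≈ 94.0688 m.

94 meters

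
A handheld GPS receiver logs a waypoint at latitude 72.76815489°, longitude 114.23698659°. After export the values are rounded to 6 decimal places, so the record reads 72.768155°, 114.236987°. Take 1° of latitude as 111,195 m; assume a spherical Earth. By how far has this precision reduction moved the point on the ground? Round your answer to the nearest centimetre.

2 centimetres

The latitude changed by -0.00000011° and the longitude by -0.00000041°.
North–south shift: -0.00000011 × 111195 = -0.0122314 m.
E–W at 72.7682°: -0.00000041° × 111195 × cos 72.7682° = -0.00000041 × 111195 × 0.2962 ≈ -0.0135055 m.
Combined displacement = (0.0122314² + 0.0135055²)^½ ≈ 0.0182211 m.
That is 0.0182211 m = 1.8221 cm.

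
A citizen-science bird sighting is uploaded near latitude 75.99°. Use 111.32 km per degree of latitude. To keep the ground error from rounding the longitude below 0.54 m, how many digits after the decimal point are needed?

5 decimal places

At 75.99° one degree of longitude covers 111320 × cos 75.99° ≈ 111320 × 0.2421 ≈ 26949.6 m.
Rounding to N decimal places gives at most 0.5 × 10⁻ᴺ degrees of error, i.e. 0.5 × 10⁻ᴺ × 26949.6 m.
Setting 13474.8 × 10⁻ᴺ ≤ 0.54 gives 10ᴺ ≥ 2.495e+04, i.e. N ≥ 4.40.
N = 4 would give 1.35 m (too coarse); N = 5 gives 0.135 m ≤ 0.54 m.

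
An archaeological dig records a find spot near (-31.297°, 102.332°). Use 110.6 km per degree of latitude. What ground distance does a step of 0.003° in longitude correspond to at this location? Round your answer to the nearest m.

284 m

At 31.297° a degree of longitude is 110600 × cos 31.297° ≈ 94506.2 m, so 0.003° corresponds to 283.518 m.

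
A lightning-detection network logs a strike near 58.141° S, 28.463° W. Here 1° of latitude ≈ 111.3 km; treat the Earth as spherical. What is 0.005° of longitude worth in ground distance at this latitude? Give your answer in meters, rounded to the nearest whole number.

294 meters

One degree of longitude here spans 111300 × cos 58.141° = 111300 × 0.5278 ≈ 58747.6 m; 0.005° of that is 293.738 m.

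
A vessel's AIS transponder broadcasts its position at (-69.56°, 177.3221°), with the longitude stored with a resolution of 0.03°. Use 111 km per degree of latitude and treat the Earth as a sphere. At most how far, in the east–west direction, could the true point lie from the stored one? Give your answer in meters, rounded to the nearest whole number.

With a 0.03° grid the true value lies within half a step, ±0.03°/2 = ±0.015°, of the stored one.
One degree of longitude at 69.56° is 111000 × cos 69.56° ≈ 111000 × 0.3492 = 38764.1 m.
Maximum E–W displacement: 0.015 × 38764.1 = 581.462 m.

581 meters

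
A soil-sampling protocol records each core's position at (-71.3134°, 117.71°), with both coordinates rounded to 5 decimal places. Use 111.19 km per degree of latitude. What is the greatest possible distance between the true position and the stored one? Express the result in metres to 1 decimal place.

0.6 metres

Rounding to 5 decimal places leaves each coordinate within ±5e-06° of the true value.
N–S: 5e-06° × 111190 m/° = 0.55595 m.
East–west component at 71.3134°: 5e-06° × 111190 × cos 71.3134° ≈ 5e-06 × 35624.3 ≈ 0.178122 m.
The two errors are perpendicular, so the maximum displacement is √(0.55595² + 0.178122²) ≈ 0.583787 m.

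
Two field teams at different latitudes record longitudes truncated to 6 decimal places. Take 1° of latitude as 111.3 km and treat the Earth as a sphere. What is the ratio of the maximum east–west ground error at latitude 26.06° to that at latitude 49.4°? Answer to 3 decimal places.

1.380

Truncating at 6 decimal places can drop up to a full unit in the last place, so the longitude may be off by as much as 1e-06°.
At 26.06°: 1e-06° × 111300 × cos 26.06° = 1e-06 × 111300 × 0.8983 ≈ 0.099985 m.
Error at 49.4° = 1e-06° × 111300 × cos 49.4° ≈ 0.1113 × 0.6508 = 0.072431 m.
Ratio: 0.099985 / 0.072431 = cos 26.06° / cos 49.4° ≈ 1.3804.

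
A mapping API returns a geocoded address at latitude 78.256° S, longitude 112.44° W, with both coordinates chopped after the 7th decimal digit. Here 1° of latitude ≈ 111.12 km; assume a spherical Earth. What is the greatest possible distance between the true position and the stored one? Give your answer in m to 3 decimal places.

0.011 m

Truncating at 7 decimal places can drop up to a full unit in the last place, so each coordinate may be off by as much as 1e-07°.
Latitude error → 1e-07 × 111120 = 0.011112 m along the meridian.
E–W at 78.256°: 1e-07° × 111120 × cos 78.256° = 1e-07 × 111120 × 0.2035 ≈ 0.00226173 m.
Worst case both components are at the extreme and orthogonal: √(0.011112² + 0.00226173²) ≈ 0.0113398 m.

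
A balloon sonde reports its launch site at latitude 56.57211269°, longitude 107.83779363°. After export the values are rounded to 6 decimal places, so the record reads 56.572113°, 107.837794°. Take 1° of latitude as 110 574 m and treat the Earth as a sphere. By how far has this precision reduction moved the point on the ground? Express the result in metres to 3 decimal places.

The latitude changed by -0.00000031° and the longitude by -0.00000037°.
N–S: -0.00000031° × 110574 m/° = -0.0342779 m.
East–west at this latitude: -0.00000037° × 110574 × cos 56.5721° ≈ -0.00000037 × 60913.8 = -0.0225381 m.
Combined displacement = (0.0342779² + 0.0225381²)^½ ≈ 0.0410237 m.

0.041 metres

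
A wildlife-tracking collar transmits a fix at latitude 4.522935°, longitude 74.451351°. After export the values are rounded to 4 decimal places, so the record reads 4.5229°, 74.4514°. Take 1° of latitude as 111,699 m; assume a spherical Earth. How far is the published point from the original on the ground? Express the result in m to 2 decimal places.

The latitude changed by +0.000035° and the longitude by -0.000049°.
North–south shift: 0.000035 × 111699 = 3.90947 m.
E–W at 4.5229°: -0.000049° × 111699 × cos 4.5229° = -0.000049 × 111699 × 0.9969 ≈ -5.45621 m.
Hypotenuse of the two orthogonal shifts: √(3.90947² + 5.45621²) = 6.71224 m.

6.71 m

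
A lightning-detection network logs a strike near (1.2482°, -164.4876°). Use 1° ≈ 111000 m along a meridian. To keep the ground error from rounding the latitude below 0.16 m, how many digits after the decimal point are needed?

6 decimal places

One degree of latitude covers 111000 m.
With N decimal places the half-ulp bound is 0.5·10⁻ᴺ°, or 0.5·10⁻ᴺ × 111000 m on the ground.
Need 0.5 × 111000 × 10⁻ᴺ ≤ 0.16 → 10⁻ᴺ ≤ 2.883e-06, so N ≥ 5.54.
At 5 places the error can reach 0.555 m, but 6 places keeps it to 0.0555 m.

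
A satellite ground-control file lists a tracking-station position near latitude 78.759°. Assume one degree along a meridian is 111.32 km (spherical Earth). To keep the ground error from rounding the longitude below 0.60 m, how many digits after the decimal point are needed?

At 78.759° one degree of longitude covers 111320 × cos 78.759° ≈ 111320 × 0.1949 ≈ 21700.3 m.
N decimal places → at most half a unit in the last place, 0.5 × 10⁻ᴺ° = 21700.3/2 × 10⁻ᴺ m.
Setting 10850.2 × 10⁻ᴺ ≤ 0.60 gives 10ᴺ ≥ 1.808e+04, i.e. N ≥ 4.26.
So 5 decimal places suffice (0.109 m); 4 would allow up to 1.09 m.

5 decimal places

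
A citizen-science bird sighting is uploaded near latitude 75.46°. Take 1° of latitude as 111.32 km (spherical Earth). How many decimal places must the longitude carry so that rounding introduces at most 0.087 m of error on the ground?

6 decimal places

At 75.46° one degree of longitude covers 111320 × cos 75.46° ≈ 111320 × 0.2511 ≈ 27947.5 m.
With N decimal places the half-ulp bound is 0.5·10⁻ᴺ°, or 0.5·10⁻ᴺ × 27947.5 m on the ground.
Need 0.5 × 27947.5 × 10⁻ᴺ ≤ 0.087 → 10⁻ᴺ ≤ 6.226e-06, so N ≥ 5.21.
At 5 places the error can reach 0.14 m, but 6 places keeps it to 0.014 m.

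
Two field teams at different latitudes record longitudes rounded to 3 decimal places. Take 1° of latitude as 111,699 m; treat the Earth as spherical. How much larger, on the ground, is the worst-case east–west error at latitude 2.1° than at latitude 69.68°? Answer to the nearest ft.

119 ft

Rounding to 3 decimal places leaves the longitude within ±0.0005° of the true value.
At 2.1°: 0.0005° × 111699 × cos 2.1° = 0.0005 × 111699 × 0.9993 ≈ 55.812 m.
At 69.68°: 0.0005° × 111699 × cos 69.68° = 0.0005 × 111699 × 0.3473 ≈ 19.394 m.
Difference: 55.812 − 19.394 = 36.418 m.
In feet: 36.4175 m ÷ 0.3048 ≈ 119.48 ft.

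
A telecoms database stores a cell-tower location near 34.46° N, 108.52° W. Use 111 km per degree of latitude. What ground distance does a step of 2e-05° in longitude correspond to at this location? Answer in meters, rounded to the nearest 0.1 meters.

1.8 meters

At 34.46° a degree of longitude is 111000 × cos 34.46° ≈ 91521.9 m, so 2e-05° corresponds to 1.83044 m.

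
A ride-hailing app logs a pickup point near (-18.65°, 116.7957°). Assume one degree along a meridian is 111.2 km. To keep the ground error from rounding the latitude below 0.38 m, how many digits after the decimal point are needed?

One degree of latitude covers 111200 m.
N decimal places → at most half a unit in the last place, 0.5 × 10⁻ᴺ° = 111200/2 × 10⁻ᴺ m.
Need 0.5 × 111200 × 10⁻ᴺ ≤ 0.38 → 10⁻ᴺ ≤ 6.835e-06, so N ≥ 5.17.
So 6 decimal places suffice (0.0556 m); 5 would allow up to 0.556 m.

6 decimal places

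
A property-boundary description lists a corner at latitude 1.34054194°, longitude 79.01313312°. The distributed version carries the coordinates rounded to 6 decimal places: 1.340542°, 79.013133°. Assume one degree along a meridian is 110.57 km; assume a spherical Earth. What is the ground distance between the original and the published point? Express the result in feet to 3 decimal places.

0.049 feet

The latitude changed by -0.00000006° and the longitude by +0.00000012°.
North–south shift: -0.00000006 × 110570 = -0.0066342 m.
East–west at this latitude: 0.00000012° × 110570 × cos 1.34054° ≈ 0.00000012 × 110540 = 0.0132648 m.
Combined displacement = (0.0066342² + 0.0132648²)^½ ≈ 0.0148313 m.
In feet: 0.0148313 m ÷ 0.3048 ≈ 0.048659 ft.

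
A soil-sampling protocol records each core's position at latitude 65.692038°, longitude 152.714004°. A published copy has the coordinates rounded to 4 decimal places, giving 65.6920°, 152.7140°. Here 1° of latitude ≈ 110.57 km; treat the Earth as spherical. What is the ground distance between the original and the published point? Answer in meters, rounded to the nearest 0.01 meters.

Δlat = 65.692038 − 65.6920 = +0.000038°; Δlon = 152.714004 − 152.7140 = +0.000004°.
N–S: 0.000038° × 110570 m/° = 4.20166 m.
East–west at this latitude: 0.000004° × 110570 × cos 65.692° ≈ 0.000004 × 45515.2 = 0.182061 m.
Distance: √(4.20166² + 0.182061²) ≈ 4.2056 m.

4.21 meters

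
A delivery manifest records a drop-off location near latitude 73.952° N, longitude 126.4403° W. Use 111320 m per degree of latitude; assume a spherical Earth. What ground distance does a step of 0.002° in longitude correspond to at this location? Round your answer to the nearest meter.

At 73.952° a degree of longitude is 111320 × cos 73.952° ≈ 30773.6 m, so 0.002° corresponds to 61.5472 m.

62 meters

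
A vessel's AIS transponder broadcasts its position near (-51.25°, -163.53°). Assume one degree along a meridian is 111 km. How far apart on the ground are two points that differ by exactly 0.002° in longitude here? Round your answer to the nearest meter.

139 meters

One degree of longitude here spans 111000 × cos 51.25° = 111000 × 0.6259 ≈ 69477.5 m; 0.002° of that is 138.955 m.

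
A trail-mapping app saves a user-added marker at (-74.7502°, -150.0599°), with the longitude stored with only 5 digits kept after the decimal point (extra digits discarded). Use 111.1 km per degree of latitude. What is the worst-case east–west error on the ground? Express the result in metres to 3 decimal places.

Truncating at 5 decimal places can drop up to a full unit in the last place, so the longitude may be off by as much as 1e-05°.
One degree of longitude at 74.7502° is 111100 × cos 74.7502° ≈ 111100 × 0.2630 = 29222.4 m.
East–west error: 1e-05° × 29222.4 m/° ≈ 0.292224 m.

0.292 metres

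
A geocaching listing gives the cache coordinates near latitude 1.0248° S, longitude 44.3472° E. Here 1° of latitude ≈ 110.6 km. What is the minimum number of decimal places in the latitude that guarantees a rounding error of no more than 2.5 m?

5

One degree of latitude covers 110600 m.
Rounding to N decimal places gives at most 0.5 × 10⁻ᴺ degrees of error, i.e. 0.5 × 10⁻ᴺ × 110600 m.
Setting 55300 × 10⁻ᴺ ≤ 2.5 gives 10ᴺ ≥ 2.212e+04, i.e. N ≥ 4.34.
At 4 places the error can reach 5.53 m, but 5 places keeps it to 0.553 m.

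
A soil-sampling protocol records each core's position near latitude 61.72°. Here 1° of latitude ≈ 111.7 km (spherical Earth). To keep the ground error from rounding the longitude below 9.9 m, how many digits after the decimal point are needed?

At 61.72° one degree of longitude covers 111700 × cos 61.72° ≈ 111700 × 0.4738 ≈ 52921.3 m.
N decimal places → at most half a unit in the last place, 0.5 × 10⁻ᴺ° = 52921.3/2 × 10⁻ᴺ m.
Setting 26460.7 × 10⁻ᴺ ≤ 9.9 gives 10ᴺ ≥ 2673, i.e. N ≥ 3.43.
At 3 places the error can reach 26.5 m, but 4 places keeps it to 2.65 m.

4 decimal places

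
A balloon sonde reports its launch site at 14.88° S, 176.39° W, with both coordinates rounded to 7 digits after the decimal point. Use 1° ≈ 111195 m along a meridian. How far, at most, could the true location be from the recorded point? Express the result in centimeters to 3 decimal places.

0.773 centimeters

Rounding to 7 decimal places leaves each coordinate within ±5e-08° of the true value.
Latitude error → 5e-08 × 111195 = 0.00555975 m along the meridian.
East–west component at 14.88°: 5e-08° × 111195 × cos 14.88° ≈ 5e-08 × 107466 ≈ 0.00537331 m.
Combining orthogonally: (0.00555975² + 0.00537331²)^½ ≈ 0.00773196 m.
That is 0.00773196 m = 0.7732 cm.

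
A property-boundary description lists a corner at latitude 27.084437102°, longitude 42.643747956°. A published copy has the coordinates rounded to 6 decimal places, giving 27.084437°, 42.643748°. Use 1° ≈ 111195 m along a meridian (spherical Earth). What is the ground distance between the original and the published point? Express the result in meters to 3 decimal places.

0.012 meters

Δlat = 27.084437102 − 27.084437 = +0.000000102°; Δlon = 42.643747956 − 42.643748 = -0.000000044°.
N–S: 0.000000102° × 111195 m/° = 0.0113419 m.
E–W at 27.0844°: -0.000000044° × 111195 × cos 27.0844° = -0.000000044 × 111195 × 0.8903 ≈ -0.00435604 m.
Distance: √(0.0113419² + 0.00435604²) ≈ 0.0121496 m.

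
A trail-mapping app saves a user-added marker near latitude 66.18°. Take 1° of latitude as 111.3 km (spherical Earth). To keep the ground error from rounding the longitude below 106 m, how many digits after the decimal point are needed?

At 66.18° one degree of longitude covers 111300 × cos 66.18° ≈ 111300 × 0.4039 ≈ 44950.1 m.
With N decimal places the half-ulp bound is 0.5·10⁻ᴺ°, or 0.5·10⁻ᴺ × 44950.1 m on the ground.
Setting 22475.1 × 10⁻ᴺ ≤ 106 gives 10ᴺ ≥ 212, i.e. N ≥ 2.33.
At 2 places the error can reach 225 m, but 3 places keeps it to 22.5 m.

3 decimal places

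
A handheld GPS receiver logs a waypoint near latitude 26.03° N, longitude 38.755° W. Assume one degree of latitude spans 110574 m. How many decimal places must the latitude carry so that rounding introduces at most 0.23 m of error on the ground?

One degree of latitude covers 110574 m.
N decimal places → at most half a unit in the last place, 0.5 × 10⁻ᴺ° = 110574/2 × 10⁻ᴺ m.
Setting 55287 × 10⁻ᴺ ≤ 0.23 gives 10ᴺ ≥ 2.404e+05, i.e. N ≥ 5.38.
So 6 decimal places suffice (0.0553 m); 5 would allow up to 0.553 m.

6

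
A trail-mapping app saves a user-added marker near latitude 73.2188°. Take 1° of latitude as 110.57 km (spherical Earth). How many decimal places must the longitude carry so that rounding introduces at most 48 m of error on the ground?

3

At 73.2188° one degree of longitude covers 110570 × cos 73.2188° ≈ 110570 × 0.2887 ≈ 31923.5 m.
Rounding to N decimal places gives at most 0.5 × 10⁻ᴺ degrees of error, i.e. 0.5 × 10⁻ᴺ × 31923.5 m.
Setting 15961.8 × 10⁻ᴺ ≤ 48 gives 10ᴺ ≥ 332.5, i.e. N ≥ 2.52.
So 3 decimal places suffice (16 m); 2 would allow up to 160 m.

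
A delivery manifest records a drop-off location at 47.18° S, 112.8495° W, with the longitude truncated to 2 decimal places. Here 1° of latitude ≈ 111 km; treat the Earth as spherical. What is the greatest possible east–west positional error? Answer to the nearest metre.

754 metres

Truncating at 2 decimal places can drop up to a full unit in the last place, so the longitude may be off by as much as 0.01°.
At latitude 47.18° a degree of longitude spans 111000 m × cos 47.18° = 111000 × 0.6797 ≈ 75446.4 m.
Maximum E–W displacement: 0.01 × 75446.4 = 754.464 m.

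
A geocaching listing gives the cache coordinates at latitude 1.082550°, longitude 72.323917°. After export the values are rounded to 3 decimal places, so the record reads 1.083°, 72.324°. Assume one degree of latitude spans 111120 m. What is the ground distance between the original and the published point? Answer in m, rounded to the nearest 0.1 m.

50.8 m

Δlat = 1.082550 − 1.083 = -0.000450°; Δlon = 72.323917 − 72.324 = -0.000083°.
N–S: -0.000450° × 111120 m/° = -50.004 m.
East–west at this latitude: -0.000083° × 111120 × cos 1.083° ≈ -0.000083 × 111100 = -9.22131 m.
Distance: √(50.004² + 9.22131²) ≈ 50.8471 m.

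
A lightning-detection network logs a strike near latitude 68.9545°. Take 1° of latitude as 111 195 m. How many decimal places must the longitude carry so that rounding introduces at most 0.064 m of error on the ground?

6 decimal places

At 68.9545° one degree of longitude covers 111195 × cos 68.9545° ≈ 111195 × 0.3591 ≈ 39931.1 m.
N decimal places → at most half a unit in the last place, 0.5 × 10⁻ᴺ° = 39931.1/2 × 10⁻ᴺ m.
Setting 19965.6 × 10⁻ᴺ ≤ 0.064 gives 10ᴺ ≥ 3.12e+05, i.e. N ≥ 5.49.
N = 5 would give 0.2 m (too coarse); N = 6 gives 0.02 m ≤ 0.064 m.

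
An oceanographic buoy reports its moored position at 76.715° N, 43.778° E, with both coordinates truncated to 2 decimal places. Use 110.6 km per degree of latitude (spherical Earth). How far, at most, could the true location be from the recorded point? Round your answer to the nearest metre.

Truncating at 2 decimal places can drop up to a full unit in the last place, so each coordinate may be off by as much as 0.01°.
N–S: 0.01° × 110600 m/° = 1106 m.
E–W at 76.715°: 0.01° × 110600 × cos 76.715° = 0.01 × 110600 × 0.2298 ≈ 254.153 m.
Combining orthogonally: (1106² + 254.153²)^½ ≈ 1134.83 m.

1135 metres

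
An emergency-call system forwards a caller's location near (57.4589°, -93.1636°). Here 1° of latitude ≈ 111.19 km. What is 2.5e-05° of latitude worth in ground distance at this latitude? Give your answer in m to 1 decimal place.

2.8 m

Along a meridian 2.5e-05° is 2.5e-05 × 111190 = 2.77975 m.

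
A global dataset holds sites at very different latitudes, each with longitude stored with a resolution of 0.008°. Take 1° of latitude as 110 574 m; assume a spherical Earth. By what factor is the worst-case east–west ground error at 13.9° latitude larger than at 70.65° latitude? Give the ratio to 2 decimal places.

2.93

With a 0.008° grid the true value lies within half a step, ±0.008°/2 = ±0.004°, of the stored one.
At 13.9°: 0.004° × 110574 × cos 13.9° = 0.004 × 110574 × 0.9707 ≈ 429.34 m.
Error at 70.65° = 0.004° × 110574 × cos 70.65° ≈ 442.3 × 0.3313 = 146.55 m.
The ratio reduces to cos 13.9° / cos 70.65° = 0.9707/0.3313 ≈ 2.9297.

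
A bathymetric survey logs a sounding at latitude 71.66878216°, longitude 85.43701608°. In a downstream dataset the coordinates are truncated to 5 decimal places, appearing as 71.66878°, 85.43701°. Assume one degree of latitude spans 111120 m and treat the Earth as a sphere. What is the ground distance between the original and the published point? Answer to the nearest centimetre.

32 centimetres

Δlat = 71.66878216 − 71.66878 = +0.00000216°; Δlon = 85.43701608 − 85.43701 = +0.00000608°.
North–south shift: 0.00000216 × 111120 = 0.240019 m.
East–west at this latitude: 0.00000608° × 111120 × cos 71.6688° ≈ 0.00000608 × 34948.3 = 0.212486 m.
Hypotenuse of the two orthogonal shifts: √(0.240019² + 0.212486²) = 0.320561 m.
That is 0.320561 m = 32.056 cm.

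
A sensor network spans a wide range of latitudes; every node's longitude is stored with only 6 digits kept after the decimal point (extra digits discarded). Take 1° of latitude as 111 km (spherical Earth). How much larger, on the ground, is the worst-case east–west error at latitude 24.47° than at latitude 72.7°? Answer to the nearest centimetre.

Truncating at 6 decimal places can drop up to a full unit in the last place, so the longitude may be off by as much as 1e-06°.
Error at 24.47° = 1e-06° × 111000 × cos 24.47° ≈ 0.111 × 0.9102 = 0.10103 m.
At 72.7°: 1e-06° × 111000 × cos 72.7° = 1e-06 × 111000 × 0.2974 ≈ 0.033009 m.
So the lower-latitude error exceeds the higher by 0.10103 − 0.033009 = 0.068021 m.
That is 0.0680212 m = 6.8021 cm.

7 centimetres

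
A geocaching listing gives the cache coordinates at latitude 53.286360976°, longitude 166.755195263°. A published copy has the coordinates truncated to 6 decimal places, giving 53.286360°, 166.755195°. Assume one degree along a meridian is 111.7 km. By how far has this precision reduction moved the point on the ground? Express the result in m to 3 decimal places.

0.110 m

The latitude changed by +0.000000976° and the longitude by +0.000000263°.
N–S: 0.000000976° × 111700 m/° = 0.109019 m.
East–west at this latitude: 0.000000263° × 111700 × cos 53.2864° ≈ 0.000000263 × 66776 = 0.0175621 m.
Hypotenuse of the two orthogonal shifts: √(0.109019² + 0.0175621²) = 0.110425 m.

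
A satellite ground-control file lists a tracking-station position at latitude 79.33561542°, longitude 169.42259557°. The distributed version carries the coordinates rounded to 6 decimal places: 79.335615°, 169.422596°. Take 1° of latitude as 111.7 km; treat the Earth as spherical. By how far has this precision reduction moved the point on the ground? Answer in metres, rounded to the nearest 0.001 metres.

Δlat = 79.33561542 − 79.335615 = +0.00000042°; Δlon = 169.42259557 − 169.422596 = -0.00000043°.
N–S: 0.00000042° × 111700 m/° = 0.046914 m.
East–west at this latitude: -0.00000043° × 111700 × cos 79.3356° ≈ -0.00000043 × 20670.7 = -0.00888841 m.
Combined displacement = (0.046914² + 0.00888841²)^½ ≈ 0.0477486 m.

0.048 metres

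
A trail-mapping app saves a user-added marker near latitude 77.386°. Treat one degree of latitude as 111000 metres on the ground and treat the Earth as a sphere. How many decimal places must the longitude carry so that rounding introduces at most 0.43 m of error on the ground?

5 decimal places

At 77.386° one degree of longitude covers 111000 × cos 77.386° ≈ 111000 × 0.2184 ≈ 24240.4 m.
N decimal places → at most half a unit in the last place, 0.5 × 10⁻ᴺ° = 24240.4/2 × 10⁻ᴺ m.
Setting 12120.2 × 10⁻ᴺ ≤ 0.43 gives 10ᴺ ≥ 2.819e+04, i.e. N ≥ 4.45.
At 4 places the error can reach 1.21 m, but 5 places keeps it to 0.121 m.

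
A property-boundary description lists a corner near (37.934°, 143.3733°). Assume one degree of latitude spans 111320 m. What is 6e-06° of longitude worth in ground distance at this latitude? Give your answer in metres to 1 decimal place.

0.5 metres

At 37.934° a degree of longitude is 111320 × cos 37.934° ≈ 87800.2 m, so 6e-06° corresponds to 0.526801 m.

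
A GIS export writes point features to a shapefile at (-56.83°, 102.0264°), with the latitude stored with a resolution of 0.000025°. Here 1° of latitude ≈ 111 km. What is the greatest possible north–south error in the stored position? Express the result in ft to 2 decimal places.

4.55 ft

With a 0.000025° grid the true value lies within half a step, ±0.000025°/2 = ±1.25e-05°, of the stored one.
North–south distance: 1.25e-05° × 111000 m/° = 1.3875 m.
Converting: 1.3875 m × 3.2808 ft/m ≈ 4.5522 ft.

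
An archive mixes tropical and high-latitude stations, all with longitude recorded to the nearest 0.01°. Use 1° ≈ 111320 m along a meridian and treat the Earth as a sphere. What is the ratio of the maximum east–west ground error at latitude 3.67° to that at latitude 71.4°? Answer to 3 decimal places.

3.129

Rounding to 2 decimal places leaves the longitude within ±0.005° of the true value.
Error at 3.67° = 0.005° × 111320 × cos 3.67° ≈ 556.6 × 0.9979 = 555.46 m.
At 71.4°: 0.005° × 111320 × cos 71.4° = 0.005 × 111320 × 0.3190 ≈ 177.53 m.
The ratio reduces to cos 3.67° / cos 71.4° = 0.9979/0.3190 ≈ 3.1288.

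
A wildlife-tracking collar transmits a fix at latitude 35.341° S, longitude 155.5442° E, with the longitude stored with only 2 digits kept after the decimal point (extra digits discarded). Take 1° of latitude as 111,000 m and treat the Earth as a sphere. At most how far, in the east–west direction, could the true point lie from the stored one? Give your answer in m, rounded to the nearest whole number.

905 m

Truncating at 2 decimal places can drop up to a full unit in the last place, so the longitude may be off by as much as 0.01°.
At latitude 35.341° a degree of longitude spans 111000 m × cos 35.341° = 111000 × 0.8157 ≈ 90545.4 m.
East–west error: 0.01° × 90545.4 m/° ≈ 905.454 m.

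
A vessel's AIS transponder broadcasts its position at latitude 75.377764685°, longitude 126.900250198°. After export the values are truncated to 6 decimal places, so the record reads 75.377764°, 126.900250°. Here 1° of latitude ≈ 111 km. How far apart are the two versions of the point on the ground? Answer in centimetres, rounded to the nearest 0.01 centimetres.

7.62 centimetres

Δlat = 75.377764685 − 75.377764 = +0.000000685°; Δlon = 126.900250198 − 126.900250 = +0.000000198°.
N–S: 0.000000685° × 111000 m/° = 0.076035 m.
East–west at this latitude: 0.000000198° × 111000 × cos 75.3778° ≈ 0.000000198 × 28021.4 = 0.00554823 m.
Combined displacement = (0.076035² + 0.00554823²)^½ ≈ 0.0762372 m.
That is 0.0762372 m = 7.6237 cm.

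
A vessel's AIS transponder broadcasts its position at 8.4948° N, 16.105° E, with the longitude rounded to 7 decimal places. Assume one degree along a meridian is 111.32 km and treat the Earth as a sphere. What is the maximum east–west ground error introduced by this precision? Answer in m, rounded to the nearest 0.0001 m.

0.0055 m

Rounding to 7 decimal places leaves the longitude within ±5e-08° of the true value.
One degree of longitude at 8.4948° is 111320 × cos 8.4948° ≈ 111320 × 0.9890 = 110099 m.
So at most 5e-08° × 110099 ≈ 0.00550494 m east–west.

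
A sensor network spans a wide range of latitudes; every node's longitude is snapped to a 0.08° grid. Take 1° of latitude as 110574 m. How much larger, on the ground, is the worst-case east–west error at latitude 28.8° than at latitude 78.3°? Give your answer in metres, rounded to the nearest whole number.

2979 metres

With a 0.08° grid the true value lies within half a step, ±0.08°/2 = ±0.04°, of the stored one.
At 28.8°: 0.04° × 110574 × cos 28.8° = 0.04 × 110574 × 0.8763 ≈ 3875.9 m.
At 78.3°: 0.04° × 110574 × cos 78.3° = 0.04 × 110574 × 0.2028 ≈ 896.92 m.
Difference: 3875.9 − 896.92 = 2978.9 m.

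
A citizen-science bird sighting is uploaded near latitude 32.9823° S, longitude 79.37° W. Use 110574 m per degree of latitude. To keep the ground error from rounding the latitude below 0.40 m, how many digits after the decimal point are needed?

One degree of latitude covers 110574 m.
N decimal places → at most half a unit in the last place, 0.5 × 10⁻ᴺ° = 110574/2 × 10⁻ᴺ m.
Need 0.5 × 110574 × 10⁻ᴺ ≤ 0.40 → 10⁻ᴺ ≤ 7.235e-06, so N ≥ 5.14.
So 6 decimal places suffice (0.0553 m); 5 would allow up to 0.553 m.

6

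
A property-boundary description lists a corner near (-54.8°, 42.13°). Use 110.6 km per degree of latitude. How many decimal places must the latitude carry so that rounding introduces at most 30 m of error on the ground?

One degree of latitude covers 110600 m.
Rounding to N decimal places gives at most 0.5 × 10⁻ᴺ degrees of error, i.e. 0.5 × 10⁻ᴺ × 110600 m.
Setting 55300 × 10⁻ᴺ ≤ 30 gives 10ᴺ ≥ 1843, i.e. N ≥ 3.27.
So 4 decimal places suffice (5.53 m); 3 would allow up to 55.3 m.

4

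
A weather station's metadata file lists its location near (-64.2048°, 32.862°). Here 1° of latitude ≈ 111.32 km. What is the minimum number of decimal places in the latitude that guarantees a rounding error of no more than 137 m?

One degree of latitude covers 111320 m.
N decimal places → at most half a unit in the last place, 0.5 × 10⁻ᴺ° = 111320/2 × 10⁻ᴺ m.
Setting 55660 × 10⁻ᴺ ≤ 137 gives 10ᴺ ≥ 406.3, i.e. N ≥ 2.61.
So 3 decimal places suffice (55.7 m); 2 would allow up to 557 m.

3 decimal places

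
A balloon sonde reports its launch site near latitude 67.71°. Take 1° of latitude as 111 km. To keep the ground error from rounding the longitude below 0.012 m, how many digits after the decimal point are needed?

At 67.71° one degree of longitude covers 111000 × cos 67.71° ≈ 111000 × 0.3793 ≈ 42101.7 m.
Rounding to N decimal places gives at most 0.5 × 10⁻ᴺ degrees of error, i.e. 0.5 × 10⁻ᴺ × 42101.7 m.
Setting 21050.9 × 10⁻ᴺ ≤ 0.012 gives 10ᴺ ≥ 1.754e+06, i.e. N ≥ 6.24.
At 6 places the error can reach 0.0211 m, but 7 places keeps it to 0.00211 m.

7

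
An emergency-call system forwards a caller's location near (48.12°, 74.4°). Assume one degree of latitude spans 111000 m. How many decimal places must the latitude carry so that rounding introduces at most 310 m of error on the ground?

One degree of latitude covers 111000 m.
Rounding to N decimal places gives at most 0.5 × 10⁻ᴺ degrees of error, i.e. 0.5 × 10⁻ᴺ × 111000 m.
Setting 55500 × 10⁻ᴺ ≤ 310 gives 10ᴺ ≥ 179, i.e. N ≥ 2.25.
N = 2 would give 555 m (too coarse); N = 3 gives 55.5 m ≤ 310 m.

3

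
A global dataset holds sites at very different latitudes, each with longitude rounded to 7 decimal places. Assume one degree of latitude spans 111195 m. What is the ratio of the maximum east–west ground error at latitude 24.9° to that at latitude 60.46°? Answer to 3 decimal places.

1.840

Rounding to 7 decimal places leaves the longitude within ±5e-08° of the true value.
Error at 24.9° = 5e-08° × 111195 × cos 24.9° ≈ 0.0055597 × 0.9070 = 0.0050429 m.
At 60.46°: 5e-08° × 111195 × cos 60.46° = 5e-08 × 111195 × 0.4930 ≈ 0.0027411 m.
Ratio: 0.0050429 / 0.0027411 = cos 24.9° / cos 60.46° ≈ 1.8397.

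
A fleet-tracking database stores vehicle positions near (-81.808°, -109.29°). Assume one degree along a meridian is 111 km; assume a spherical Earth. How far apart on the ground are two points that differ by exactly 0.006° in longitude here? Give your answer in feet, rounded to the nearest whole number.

311 feet

0.006° of longitude at 81.808° is 0.006 × 111000 × cos 81.808° ≈ 0.006 × 15816.5 = 94.8988 m.
Converting: 94.8988 m × 3.2808 ft/m ≈ 311.35 ft.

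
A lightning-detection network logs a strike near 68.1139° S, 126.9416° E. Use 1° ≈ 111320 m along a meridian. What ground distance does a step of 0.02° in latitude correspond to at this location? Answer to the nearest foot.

7304 feet

0.02° × 111320 m/° = 2226.4 m.
In feet: 2226.4 m ÷ 0.3048 ≈ 7304.5 ft.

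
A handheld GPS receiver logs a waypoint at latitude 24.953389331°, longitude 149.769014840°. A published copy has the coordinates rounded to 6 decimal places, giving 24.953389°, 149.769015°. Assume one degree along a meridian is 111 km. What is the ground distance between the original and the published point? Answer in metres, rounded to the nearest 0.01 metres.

Δlat = 24.953389331 − 24.953389 = +0.000000331°; Δlon = 149.769014840 − 149.769015 = -0.000000160°.
North–south shift: 0.000000331 × 111000 = 0.036741 m.
E–W at 24.9534°: -0.000000160° × 111000 × cos 24.9534° = -0.000000160 × 111000 × 0.9067 ≈ -0.0161021 m.
Hypotenuse of the two orthogonal shifts: √(0.036741² + 0.0161021²) = 0.0401146 m.

0.04 metres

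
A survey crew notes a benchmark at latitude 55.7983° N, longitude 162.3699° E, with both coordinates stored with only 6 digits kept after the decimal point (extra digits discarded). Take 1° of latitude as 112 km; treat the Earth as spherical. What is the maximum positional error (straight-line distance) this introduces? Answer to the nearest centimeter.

13 centimeters

Truncating at 6 decimal places can drop up to a full unit in the last place, so each coordinate may be off by as much as 1e-06°.
North–south component: 1e-06° × 112000 = 0.112 m.
E–W at 55.7983°: 1e-06° × 112000 × cos 55.7983° = 1e-06 × 112000 × 0.5621 ≈ 0.0629561 m.
Combining orthogonally: (0.112² + 0.0629561²)^½ ≈ 0.128481 m.
That is 0.128481 m = 12.848 cm.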